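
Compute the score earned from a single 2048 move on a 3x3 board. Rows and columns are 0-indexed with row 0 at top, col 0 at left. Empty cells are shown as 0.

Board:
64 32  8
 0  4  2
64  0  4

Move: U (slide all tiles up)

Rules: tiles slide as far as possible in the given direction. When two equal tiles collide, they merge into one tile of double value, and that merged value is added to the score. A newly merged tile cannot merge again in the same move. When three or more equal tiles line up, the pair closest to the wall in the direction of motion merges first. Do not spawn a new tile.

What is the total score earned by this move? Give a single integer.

Answer: 128

Derivation:
Slide up:
col 0: [64, 0, 64] -> [128, 0, 0]  score +128 (running 128)
col 1: [32, 4, 0] -> [32, 4, 0]  score +0 (running 128)
col 2: [8, 2, 4] -> [8, 2, 4]  score +0 (running 128)
Board after move:
128  32   8
  0   4   2
  0   0   4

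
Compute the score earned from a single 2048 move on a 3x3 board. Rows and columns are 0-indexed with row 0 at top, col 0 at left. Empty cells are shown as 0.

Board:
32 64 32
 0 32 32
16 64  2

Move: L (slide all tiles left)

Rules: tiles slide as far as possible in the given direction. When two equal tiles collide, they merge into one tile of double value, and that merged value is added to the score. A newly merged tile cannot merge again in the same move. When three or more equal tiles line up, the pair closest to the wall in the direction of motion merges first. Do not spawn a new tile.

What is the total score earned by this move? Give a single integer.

Slide left:
row 0: [32, 64, 32] -> [32, 64, 32]  score +0 (running 0)
row 1: [0, 32, 32] -> [64, 0, 0]  score +64 (running 64)
row 2: [16, 64, 2] -> [16, 64, 2]  score +0 (running 64)
Board after move:
32 64 32
64  0  0
16 64  2

Answer: 64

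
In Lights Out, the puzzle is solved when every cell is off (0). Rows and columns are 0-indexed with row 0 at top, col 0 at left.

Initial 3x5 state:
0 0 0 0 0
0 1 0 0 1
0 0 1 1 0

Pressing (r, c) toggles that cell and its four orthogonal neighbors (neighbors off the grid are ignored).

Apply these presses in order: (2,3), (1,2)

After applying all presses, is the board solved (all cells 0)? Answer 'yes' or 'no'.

Answer: no

Derivation:
After press 1 at (2,3):
0 0 0 0 0
0 1 0 1 1
0 0 0 0 1

After press 2 at (1,2):
0 0 1 0 0
0 0 1 0 1
0 0 1 0 1

Lights still on: 5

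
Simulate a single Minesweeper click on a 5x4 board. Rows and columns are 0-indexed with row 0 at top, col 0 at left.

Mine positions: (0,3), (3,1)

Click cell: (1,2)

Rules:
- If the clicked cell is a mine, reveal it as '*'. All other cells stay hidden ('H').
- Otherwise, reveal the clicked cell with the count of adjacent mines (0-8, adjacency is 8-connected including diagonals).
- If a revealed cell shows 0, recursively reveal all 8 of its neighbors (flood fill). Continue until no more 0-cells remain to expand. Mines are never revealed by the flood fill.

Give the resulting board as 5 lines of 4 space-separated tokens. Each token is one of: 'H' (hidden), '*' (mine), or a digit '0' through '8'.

H H H H
H H 1 H
H H H H
H H H H
H H H H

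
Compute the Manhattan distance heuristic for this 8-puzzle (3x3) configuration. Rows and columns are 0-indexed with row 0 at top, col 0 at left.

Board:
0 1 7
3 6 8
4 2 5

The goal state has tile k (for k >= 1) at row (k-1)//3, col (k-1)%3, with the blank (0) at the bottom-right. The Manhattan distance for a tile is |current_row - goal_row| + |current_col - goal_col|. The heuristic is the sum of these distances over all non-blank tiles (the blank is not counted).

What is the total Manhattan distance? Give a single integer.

Answer: 16

Derivation:
Tile 1: (0,1)->(0,0) = 1
Tile 7: (0,2)->(2,0) = 4
Tile 3: (1,0)->(0,2) = 3
Tile 6: (1,1)->(1,2) = 1
Tile 8: (1,2)->(2,1) = 2
Tile 4: (2,0)->(1,0) = 1
Tile 2: (2,1)->(0,1) = 2
Tile 5: (2,2)->(1,1) = 2
Sum: 1 + 4 + 3 + 1 + 2 + 1 + 2 + 2 = 16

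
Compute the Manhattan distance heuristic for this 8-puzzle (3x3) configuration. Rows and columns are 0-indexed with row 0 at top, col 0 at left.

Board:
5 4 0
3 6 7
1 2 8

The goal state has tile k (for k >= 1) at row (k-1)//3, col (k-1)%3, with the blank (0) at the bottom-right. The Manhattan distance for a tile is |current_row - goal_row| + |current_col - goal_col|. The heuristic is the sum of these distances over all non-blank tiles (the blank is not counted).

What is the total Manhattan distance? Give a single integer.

Answer: 16

Derivation:
Tile 5: (0,0)->(1,1) = 2
Tile 4: (0,1)->(1,0) = 2
Tile 3: (1,0)->(0,2) = 3
Tile 6: (1,1)->(1,2) = 1
Tile 7: (1,2)->(2,0) = 3
Tile 1: (2,0)->(0,0) = 2
Tile 2: (2,1)->(0,1) = 2
Tile 8: (2,2)->(2,1) = 1
Sum: 2 + 2 + 3 + 1 + 3 + 2 + 2 + 1 = 16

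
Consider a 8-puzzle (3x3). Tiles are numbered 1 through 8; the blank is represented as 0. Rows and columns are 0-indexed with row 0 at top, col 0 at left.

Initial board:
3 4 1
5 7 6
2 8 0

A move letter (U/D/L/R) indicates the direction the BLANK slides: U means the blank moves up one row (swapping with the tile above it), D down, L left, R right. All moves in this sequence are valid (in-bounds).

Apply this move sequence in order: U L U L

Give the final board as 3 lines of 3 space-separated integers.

After move 1 (U):
3 4 1
5 7 0
2 8 6

After move 2 (L):
3 4 1
5 0 7
2 8 6

After move 3 (U):
3 0 1
5 4 7
2 8 6

After move 4 (L):
0 3 1
5 4 7
2 8 6

Answer: 0 3 1
5 4 7
2 8 6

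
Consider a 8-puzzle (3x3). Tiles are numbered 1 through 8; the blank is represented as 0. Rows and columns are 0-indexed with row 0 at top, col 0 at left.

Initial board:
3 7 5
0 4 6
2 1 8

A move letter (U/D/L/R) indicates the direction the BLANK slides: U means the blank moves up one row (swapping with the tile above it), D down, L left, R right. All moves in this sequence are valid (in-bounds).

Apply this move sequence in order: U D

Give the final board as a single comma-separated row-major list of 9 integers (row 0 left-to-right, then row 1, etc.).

Answer: 3, 7, 5, 0, 4, 6, 2, 1, 8

Derivation:
After move 1 (U):
0 7 5
3 4 6
2 1 8

After move 2 (D):
3 7 5
0 4 6
2 1 8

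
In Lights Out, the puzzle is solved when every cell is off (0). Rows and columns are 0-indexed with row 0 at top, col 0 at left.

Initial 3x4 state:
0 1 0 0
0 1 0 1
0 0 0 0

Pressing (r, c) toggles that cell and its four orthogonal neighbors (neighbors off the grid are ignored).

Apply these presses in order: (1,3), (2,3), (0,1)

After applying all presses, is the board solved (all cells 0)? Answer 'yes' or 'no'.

After press 1 at (1,3):
0 1 0 1
0 1 1 0
0 0 0 1

After press 2 at (2,3):
0 1 0 1
0 1 1 1
0 0 1 0

After press 3 at (0,1):
1 0 1 1
0 0 1 1
0 0 1 0

Lights still on: 6

Answer: no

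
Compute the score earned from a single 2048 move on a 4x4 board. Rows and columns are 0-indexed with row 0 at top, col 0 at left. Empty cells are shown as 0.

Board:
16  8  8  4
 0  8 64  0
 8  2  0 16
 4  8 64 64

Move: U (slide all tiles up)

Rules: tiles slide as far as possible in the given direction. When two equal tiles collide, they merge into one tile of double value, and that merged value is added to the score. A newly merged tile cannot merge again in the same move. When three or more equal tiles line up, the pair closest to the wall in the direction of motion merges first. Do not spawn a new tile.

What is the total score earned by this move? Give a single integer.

Answer: 144

Derivation:
Slide up:
col 0: [16, 0, 8, 4] -> [16, 8, 4, 0]  score +0 (running 0)
col 1: [8, 8, 2, 8] -> [16, 2, 8, 0]  score +16 (running 16)
col 2: [8, 64, 0, 64] -> [8, 128, 0, 0]  score +128 (running 144)
col 3: [4, 0, 16, 64] -> [4, 16, 64, 0]  score +0 (running 144)
Board after move:
 16  16   8   4
  8   2 128  16
  4   8   0  64
  0   0   0   0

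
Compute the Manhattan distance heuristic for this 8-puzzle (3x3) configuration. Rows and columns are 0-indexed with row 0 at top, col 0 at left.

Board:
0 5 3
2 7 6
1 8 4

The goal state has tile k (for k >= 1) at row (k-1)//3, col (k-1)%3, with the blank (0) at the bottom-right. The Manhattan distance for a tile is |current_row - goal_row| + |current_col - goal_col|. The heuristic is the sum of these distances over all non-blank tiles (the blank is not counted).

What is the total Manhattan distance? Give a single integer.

Tile 5: at (0,1), goal (1,1), distance |0-1|+|1-1| = 1
Tile 3: at (0,2), goal (0,2), distance |0-0|+|2-2| = 0
Tile 2: at (1,0), goal (0,1), distance |1-0|+|0-1| = 2
Tile 7: at (1,1), goal (2,0), distance |1-2|+|1-0| = 2
Tile 6: at (1,2), goal (1,2), distance |1-1|+|2-2| = 0
Tile 1: at (2,0), goal (0,0), distance |2-0|+|0-0| = 2
Tile 8: at (2,1), goal (2,1), distance |2-2|+|1-1| = 0
Tile 4: at (2,2), goal (1,0), distance |2-1|+|2-0| = 3
Sum: 1 + 0 + 2 + 2 + 0 + 2 + 0 + 3 = 10

Answer: 10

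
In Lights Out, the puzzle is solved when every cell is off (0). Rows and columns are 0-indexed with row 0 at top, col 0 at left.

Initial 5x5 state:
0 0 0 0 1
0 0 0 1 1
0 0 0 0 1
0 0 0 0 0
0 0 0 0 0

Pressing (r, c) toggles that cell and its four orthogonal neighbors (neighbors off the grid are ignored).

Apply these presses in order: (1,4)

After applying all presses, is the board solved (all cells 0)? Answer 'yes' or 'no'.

Answer: yes

Derivation:
After press 1 at (1,4):
0 0 0 0 0
0 0 0 0 0
0 0 0 0 0
0 0 0 0 0
0 0 0 0 0

Lights still on: 0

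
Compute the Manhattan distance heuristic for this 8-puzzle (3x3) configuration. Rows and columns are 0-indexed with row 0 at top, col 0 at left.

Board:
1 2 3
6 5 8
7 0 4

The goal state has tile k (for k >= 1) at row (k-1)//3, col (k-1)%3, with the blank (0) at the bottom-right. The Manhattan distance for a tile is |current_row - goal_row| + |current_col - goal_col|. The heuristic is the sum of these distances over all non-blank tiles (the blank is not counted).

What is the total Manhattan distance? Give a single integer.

Answer: 7

Derivation:
Tile 1: (0,0)->(0,0) = 0
Tile 2: (0,1)->(0,1) = 0
Tile 3: (0,2)->(0,2) = 0
Tile 6: (1,0)->(1,2) = 2
Tile 5: (1,1)->(1,1) = 0
Tile 8: (1,2)->(2,1) = 2
Tile 7: (2,0)->(2,0) = 0
Tile 4: (2,2)->(1,0) = 3
Sum: 0 + 0 + 0 + 2 + 0 + 2 + 0 + 3 = 7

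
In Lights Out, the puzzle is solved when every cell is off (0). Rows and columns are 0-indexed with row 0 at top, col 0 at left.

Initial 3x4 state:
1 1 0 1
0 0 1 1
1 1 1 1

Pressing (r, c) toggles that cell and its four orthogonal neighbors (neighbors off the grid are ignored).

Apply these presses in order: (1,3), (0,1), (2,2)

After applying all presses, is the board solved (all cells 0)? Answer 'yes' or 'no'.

Answer: no

Derivation:
After press 1 at (1,3):
1 1 0 0
0 0 0 0
1 1 1 0

After press 2 at (0,1):
0 0 1 0
0 1 0 0
1 1 1 0

After press 3 at (2,2):
0 0 1 0
0 1 1 0
1 0 0 1

Lights still on: 5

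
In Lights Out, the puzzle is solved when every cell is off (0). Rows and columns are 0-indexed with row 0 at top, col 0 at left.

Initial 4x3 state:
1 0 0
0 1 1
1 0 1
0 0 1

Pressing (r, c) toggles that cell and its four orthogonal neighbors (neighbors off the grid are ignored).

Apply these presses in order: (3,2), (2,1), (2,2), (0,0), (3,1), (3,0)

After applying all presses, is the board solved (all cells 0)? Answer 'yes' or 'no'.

After press 1 at (3,2):
1 0 0
0 1 1
1 0 0
0 1 0

After press 2 at (2,1):
1 0 0
0 0 1
0 1 1
0 0 0

After press 3 at (2,2):
1 0 0
0 0 0
0 0 0
0 0 1

After press 4 at (0,0):
0 1 0
1 0 0
0 0 0
0 0 1

After press 5 at (3,1):
0 1 0
1 0 0
0 1 0
1 1 0

After press 6 at (3,0):
0 1 0
1 0 0
1 1 0
0 0 0

Lights still on: 4

Answer: no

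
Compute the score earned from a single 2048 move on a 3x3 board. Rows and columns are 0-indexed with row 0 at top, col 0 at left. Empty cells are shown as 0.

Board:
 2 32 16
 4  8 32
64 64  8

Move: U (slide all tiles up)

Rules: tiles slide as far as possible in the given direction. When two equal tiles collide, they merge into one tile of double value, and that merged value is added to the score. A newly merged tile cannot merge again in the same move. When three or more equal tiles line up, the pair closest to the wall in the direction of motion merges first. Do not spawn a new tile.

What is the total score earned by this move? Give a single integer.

Answer: 0

Derivation:
Slide up:
col 0: [2, 4, 64] -> [2, 4, 64]  score +0 (running 0)
col 1: [32, 8, 64] -> [32, 8, 64]  score +0 (running 0)
col 2: [16, 32, 8] -> [16, 32, 8]  score +0 (running 0)
Board after move:
 2 32 16
 4  8 32
64 64  8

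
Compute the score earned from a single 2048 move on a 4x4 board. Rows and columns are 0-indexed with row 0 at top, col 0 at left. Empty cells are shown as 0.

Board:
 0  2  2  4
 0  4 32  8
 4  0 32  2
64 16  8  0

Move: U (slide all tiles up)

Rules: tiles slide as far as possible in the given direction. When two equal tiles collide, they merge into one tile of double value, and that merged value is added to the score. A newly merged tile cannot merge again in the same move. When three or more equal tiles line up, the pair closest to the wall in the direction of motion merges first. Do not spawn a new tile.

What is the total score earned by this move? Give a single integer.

Slide up:
col 0: [0, 0, 4, 64] -> [4, 64, 0, 0]  score +0 (running 0)
col 1: [2, 4, 0, 16] -> [2, 4, 16, 0]  score +0 (running 0)
col 2: [2, 32, 32, 8] -> [2, 64, 8, 0]  score +64 (running 64)
col 3: [4, 8, 2, 0] -> [4, 8, 2, 0]  score +0 (running 64)
Board after move:
 4  2  2  4
64  4 64  8
 0 16  8  2
 0  0  0  0

Answer: 64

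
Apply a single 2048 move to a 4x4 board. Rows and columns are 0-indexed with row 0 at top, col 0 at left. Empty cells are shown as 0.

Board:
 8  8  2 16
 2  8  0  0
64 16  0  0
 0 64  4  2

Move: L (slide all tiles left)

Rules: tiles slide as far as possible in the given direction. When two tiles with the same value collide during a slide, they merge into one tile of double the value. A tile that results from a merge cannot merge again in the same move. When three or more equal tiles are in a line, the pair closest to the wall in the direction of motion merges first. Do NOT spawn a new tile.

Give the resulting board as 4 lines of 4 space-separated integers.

Answer: 16  2 16  0
 2  8  0  0
64 16  0  0
64  4  2  0

Derivation:
Slide left:
row 0: [8, 8, 2, 16] -> [16, 2, 16, 0]
row 1: [2, 8, 0, 0] -> [2, 8, 0, 0]
row 2: [64, 16, 0, 0] -> [64, 16, 0, 0]
row 3: [0, 64, 4, 2] -> [64, 4, 2, 0]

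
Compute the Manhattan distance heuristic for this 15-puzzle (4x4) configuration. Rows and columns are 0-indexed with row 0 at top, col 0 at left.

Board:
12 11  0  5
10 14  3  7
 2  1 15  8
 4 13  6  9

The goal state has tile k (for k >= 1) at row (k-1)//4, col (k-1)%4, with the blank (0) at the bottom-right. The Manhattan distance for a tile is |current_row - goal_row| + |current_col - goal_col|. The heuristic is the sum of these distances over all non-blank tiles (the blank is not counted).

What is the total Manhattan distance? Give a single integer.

Tile 12: at (0,0), goal (2,3), distance |0-2|+|0-3| = 5
Tile 11: at (0,1), goal (2,2), distance |0-2|+|1-2| = 3
Tile 5: at (0,3), goal (1,0), distance |0-1|+|3-0| = 4
Tile 10: at (1,0), goal (2,1), distance |1-2|+|0-1| = 2
Tile 14: at (1,1), goal (3,1), distance |1-3|+|1-1| = 2
Tile 3: at (1,2), goal (0,2), distance |1-0|+|2-2| = 1
Tile 7: at (1,3), goal (1,2), distance |1-1|+|3-2| = 1
Tile 2: at (2,0), goal (0,1), distance |2-0|+|0-1| = 3
Tile 1: at (2,1), goal (0,0), distance |2-0|+|1-0| = 3
Tile 15: at (2,2), goal (3,2), distance |2-3|+|2-2| = 1
Tile 8: at (2,3), goal (1,3), distance |2-1|+|3-3| = 1
Tile 4: at (3,0), goal (0,3), distance |3-0|+|0-3| = 6
Tile 13: at (3,1), goal (3,0), distance |3-3|+|1-0| = 1
Tile 6: at (3,2), goal (1,1), distance |3-1|+|2-1| = 3
Tile 9: at (3,3), goal (2,0), distance |3-2|+|3-0| = 4
Sum: 5 + 3 + 4 + 2 + 2 + 1 + 1 + 3 + 3 + 1 + 1 + 6 + 1 + 3 + 4 = 40

Answer: 40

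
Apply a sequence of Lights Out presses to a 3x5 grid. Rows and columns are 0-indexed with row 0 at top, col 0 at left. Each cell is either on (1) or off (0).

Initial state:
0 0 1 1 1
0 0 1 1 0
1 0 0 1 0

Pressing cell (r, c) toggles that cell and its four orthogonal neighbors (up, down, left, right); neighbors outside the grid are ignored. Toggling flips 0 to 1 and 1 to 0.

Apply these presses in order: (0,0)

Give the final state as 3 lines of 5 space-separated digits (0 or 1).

After press 1 at (0,0):
1 1 1 1 1
1 0 1 1 0
1 0 0 1 0

Answer: 1 1 1 1 1
1 0 1 1 0
1 0 0 1 0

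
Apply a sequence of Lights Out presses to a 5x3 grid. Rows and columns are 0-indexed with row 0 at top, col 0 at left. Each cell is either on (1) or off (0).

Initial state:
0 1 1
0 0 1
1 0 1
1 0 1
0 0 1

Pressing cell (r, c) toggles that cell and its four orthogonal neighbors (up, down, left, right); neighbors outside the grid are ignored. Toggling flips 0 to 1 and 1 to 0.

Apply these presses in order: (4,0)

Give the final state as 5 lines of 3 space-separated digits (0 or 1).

After press 1 at (4,0):
0 1 1
0 0 1
1 0 1
0 0 1
1 1 1

Answer: 0 1 1
0 0 1
1 0 1
0 0 1
1 1 1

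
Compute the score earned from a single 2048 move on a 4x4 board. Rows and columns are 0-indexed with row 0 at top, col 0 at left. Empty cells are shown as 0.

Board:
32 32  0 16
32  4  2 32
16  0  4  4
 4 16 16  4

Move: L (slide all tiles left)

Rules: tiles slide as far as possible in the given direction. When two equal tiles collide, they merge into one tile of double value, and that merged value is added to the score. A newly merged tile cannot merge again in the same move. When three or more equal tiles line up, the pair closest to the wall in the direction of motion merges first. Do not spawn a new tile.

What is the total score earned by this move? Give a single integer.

Answer: 104

Derivation:
Slide left:
row 0: [32, 32, 0, 16] -> [64, 16, 0, 0]  score +64 (running 64)
row 1: [32, 4, 2, 32] -> [32, 4, 2, 32]  score +0 (running 64)
row 2: [16, 0, 4, 4] -> [16, 8, 0, 0]  score +8 (running 72)
row 3: [4, 16, 16, 4] -> [4, 32, 4, 0]  score +32 (running 104)
Board after move:
64 16  0  0
32  4  2 32
16  8  0  0
 4 32  4  0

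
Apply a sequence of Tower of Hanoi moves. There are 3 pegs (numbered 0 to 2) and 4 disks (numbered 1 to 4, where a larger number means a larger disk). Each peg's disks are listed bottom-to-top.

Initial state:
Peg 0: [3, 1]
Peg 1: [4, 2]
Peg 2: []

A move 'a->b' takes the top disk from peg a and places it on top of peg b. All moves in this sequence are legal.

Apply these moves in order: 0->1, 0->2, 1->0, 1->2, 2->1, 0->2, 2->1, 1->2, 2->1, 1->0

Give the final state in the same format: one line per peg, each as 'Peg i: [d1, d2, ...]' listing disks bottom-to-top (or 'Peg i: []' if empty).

Answer: Peg 0: [1]
Peg 1: [4, 2]
Peg 2: [3]

Derivation:
After move 1 (0->1):
Peg 0: [3]
Peg 1: [4, 2, 1]
Peg 2: []

After move 2 (0->2):
Peg 0: []
Peg 1: [4, 2, 1]
Peg 2: [3]

After move 3 (1->0):
Peg 0: [1]
Peg 1: [4, 2]
Peg 2: [3]

After move 4 (1->2):
Peg 0: [1]
Peg 1: [4]
Peg 2: [3, 2]

After move 5 (2->1):
Peg 0: [1]
Peg 1: [4, 2]
Peg 2: [3]

After move 6 (0->2):
Peg 0: []
Peg 1: [4, 2]
Peg 2: [3, 1]

After move 7 (2->1):
Peg 0: []
Peg 1: [4, 2, 1]
Peg 2: [3]

After move 8 (1->2):
Peg 0: []
Peg 1: [4, 2]
Peg 2: [3, 1]

After move 9 (2->1):
Peg 0: []
Peg 1: [4, 2, 1]
Peg 2: [3]

After move 10 (1->0):
Peg 0: [1]
Peg 1: [4, 2]
Peg 2: [3]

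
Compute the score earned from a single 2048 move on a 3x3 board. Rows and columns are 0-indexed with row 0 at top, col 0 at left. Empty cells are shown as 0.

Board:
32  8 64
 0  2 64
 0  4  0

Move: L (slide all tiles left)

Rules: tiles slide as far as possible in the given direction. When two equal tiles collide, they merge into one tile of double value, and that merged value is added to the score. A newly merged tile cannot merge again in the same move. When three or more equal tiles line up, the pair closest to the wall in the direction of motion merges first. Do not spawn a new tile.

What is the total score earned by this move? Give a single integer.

Answer: 0

Derivation:
Slide left:
row 0: [32, 8, 64] -> [32, 8, 64]  score +0 (running 0)
row 1: [0, 2, 64] -> [2, 64, 0]  score +0 (running 0)
row 2: [0, 4, 0] -> [4, 0, 0]  score +0 (running 0)
Board after move:
32  8 64
 2 64  0
 4  0  0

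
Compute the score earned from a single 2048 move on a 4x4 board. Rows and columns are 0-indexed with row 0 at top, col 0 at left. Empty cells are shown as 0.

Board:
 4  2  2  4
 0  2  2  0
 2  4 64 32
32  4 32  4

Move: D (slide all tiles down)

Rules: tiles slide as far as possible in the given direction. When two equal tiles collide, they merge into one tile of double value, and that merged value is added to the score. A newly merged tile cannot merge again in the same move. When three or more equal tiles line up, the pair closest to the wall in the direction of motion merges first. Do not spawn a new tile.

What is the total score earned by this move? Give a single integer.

Slide down:
col 0: [4, 0, 2, 32] -> [0, 4, 2, 32]  score +0 (running 0)
col 1: [2, 2, 4, 4] -> [0, 0, 4, 8]  score +12 (running 12)
col 2: [2, 2, 64, 32] -> [0, 4, 64, 32]  score +4 (running 16)
col 3: [4, 0, 32, 4] -> [0, 4, 32, 4]  score +0 (running 16)
Board after move:
 0  0  0  0
 4  0  4  4
 2  4 64 32
32  8 32  4

Answer: 16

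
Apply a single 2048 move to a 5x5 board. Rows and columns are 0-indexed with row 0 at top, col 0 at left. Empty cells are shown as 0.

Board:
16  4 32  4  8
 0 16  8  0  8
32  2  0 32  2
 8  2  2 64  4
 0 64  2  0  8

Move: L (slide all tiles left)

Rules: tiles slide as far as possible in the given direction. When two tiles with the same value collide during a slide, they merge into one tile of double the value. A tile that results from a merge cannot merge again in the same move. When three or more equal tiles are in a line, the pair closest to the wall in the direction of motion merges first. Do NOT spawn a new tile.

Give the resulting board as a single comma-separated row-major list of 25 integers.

Slide left:
row 0: [16, 4, 32, 4, 8] -> [16, 4, 32, 4, 8]
row 1: [0, 16, 8, 0, 8] -> [16, 16, 0, 0, 0]
row 2: [32, 2, 0, 32, 2] -> [32, 2, 32, 2, 0]
row 3: [8, 2, 2, 64, 4] -> [8, 4, 64, 4, 0]
row 4: [0, 64, 2, 0, 8] -> [64, 2, 8, 0, 0]

Answer: 16, 4, 32, 4, 8, 16, 16, 0, 0, 0, 32, 2, 32, 2, 0, 8, 4, 64, 4, 0, 64, 2, 8, 0, 0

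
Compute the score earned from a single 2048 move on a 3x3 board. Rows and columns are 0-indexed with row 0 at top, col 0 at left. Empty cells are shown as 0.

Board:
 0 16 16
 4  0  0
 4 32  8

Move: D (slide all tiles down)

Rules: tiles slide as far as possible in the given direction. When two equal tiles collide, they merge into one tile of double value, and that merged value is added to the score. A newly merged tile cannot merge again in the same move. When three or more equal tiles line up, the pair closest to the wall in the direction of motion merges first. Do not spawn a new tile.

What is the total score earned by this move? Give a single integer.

Slide down:
col 0: [0, 4, 4] -> [0, 0, 8]  score +8 (running 8)
col 1: [16, 0, 32] -> [0, 16, 32]  score +0 (running 8)
col 2: [16, 0, 8] -> [0, 16, 8]  score +0 (running 8)
Board after move:
 0  0  0
 0 16 16
 8 32  8

Answer: 8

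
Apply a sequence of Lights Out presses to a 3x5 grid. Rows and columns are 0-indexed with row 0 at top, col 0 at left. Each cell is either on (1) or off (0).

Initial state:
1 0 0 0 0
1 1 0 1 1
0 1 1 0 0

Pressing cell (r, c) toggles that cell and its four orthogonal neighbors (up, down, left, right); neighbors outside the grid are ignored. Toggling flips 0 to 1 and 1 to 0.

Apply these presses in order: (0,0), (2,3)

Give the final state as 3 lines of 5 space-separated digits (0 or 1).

After press 1 at (0,0):
0 1 0 0 0
0 1 0 1 1
0 1 1 0 0

After press 2 at (2,3):
0 1 0 0 0
0 1 0 0 1
0 1 0 1 1

Answer: 0 1 0 0 0
0 1 0 0 1
0 1 0 1 1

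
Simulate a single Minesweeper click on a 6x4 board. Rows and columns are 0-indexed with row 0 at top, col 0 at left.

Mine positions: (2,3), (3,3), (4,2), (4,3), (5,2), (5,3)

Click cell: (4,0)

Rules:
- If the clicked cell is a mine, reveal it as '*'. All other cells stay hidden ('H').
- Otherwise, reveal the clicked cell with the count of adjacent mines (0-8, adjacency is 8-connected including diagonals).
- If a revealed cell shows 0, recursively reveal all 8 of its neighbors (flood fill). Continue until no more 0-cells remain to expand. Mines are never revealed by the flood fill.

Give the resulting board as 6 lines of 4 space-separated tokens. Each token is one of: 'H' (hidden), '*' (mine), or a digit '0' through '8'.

0 0 0 0
0 0 1 1
0 0 2 H
0 1 4 H
0 2 H H
0 2 H H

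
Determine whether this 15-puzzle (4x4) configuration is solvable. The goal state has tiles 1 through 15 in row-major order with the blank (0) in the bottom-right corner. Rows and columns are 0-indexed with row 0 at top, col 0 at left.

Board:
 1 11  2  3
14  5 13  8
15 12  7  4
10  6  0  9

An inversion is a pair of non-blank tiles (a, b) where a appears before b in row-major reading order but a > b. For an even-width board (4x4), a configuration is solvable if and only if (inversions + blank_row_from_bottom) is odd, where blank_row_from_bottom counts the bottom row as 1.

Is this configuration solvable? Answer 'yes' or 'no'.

Answer: yes

Derivation:
Inversions: 44
Blank is in row 3 (0-indexed from top), which is row 1 counting from the bottom (bottom = 1).
44 + 1 = 45, which is odd, so the puzzle is solvable.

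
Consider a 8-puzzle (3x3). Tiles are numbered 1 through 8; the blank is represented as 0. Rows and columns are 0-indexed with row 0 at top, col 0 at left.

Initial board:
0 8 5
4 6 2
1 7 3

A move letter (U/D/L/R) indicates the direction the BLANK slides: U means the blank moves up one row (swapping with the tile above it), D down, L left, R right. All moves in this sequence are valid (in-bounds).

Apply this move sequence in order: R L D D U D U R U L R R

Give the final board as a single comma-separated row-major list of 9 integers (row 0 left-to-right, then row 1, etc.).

Answer: 4, 5, 0, 6, 8, 2, 1, 7, 3

Derivation:
After move 1 (R):
8 0 5
4 6 2
1 7 3

After move 2 (L):
0 8 5
4 6 2
1 7 3

After move 3 (D):
4 8 5
0 6 2
1 7 3

After move 4 (D):
4 8 5
1 6 2
0 7 3

After move 5 (U):
4 8 5
0 6 2
1 7 3

After move 6 (D):
4 8 5
1 6 2
0 7 3

After move 7 (U):
4 8 5
0 6 2
1 7 3

After move 8 (R):
4 8 5
6 0 2
1 7 3

After move 9 (U):
4 0 5
6 8 2
1 7 3

After move 10 (L):
0 4 5
6 8 2
1 7 3

After move 11 (R):
4 0 5
6 8 2
1 7 3

After move 12 (R):
4 5 0
6 8 2
1 7 3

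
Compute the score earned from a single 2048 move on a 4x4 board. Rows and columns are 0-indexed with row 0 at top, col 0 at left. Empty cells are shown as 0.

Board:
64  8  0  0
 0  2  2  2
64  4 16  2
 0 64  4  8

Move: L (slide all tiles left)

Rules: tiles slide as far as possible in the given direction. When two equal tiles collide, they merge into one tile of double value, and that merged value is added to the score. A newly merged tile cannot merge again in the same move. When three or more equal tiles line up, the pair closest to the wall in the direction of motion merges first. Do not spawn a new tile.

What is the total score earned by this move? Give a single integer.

Answer: 4

Derivation:
Slide left:
row 0: [64, 8, 0, 0] -> [64, 8, 0, 0]  score +0 (running 0)
row 1: [0, 2, 2, 2] -> [4, 2, 0, 0]  score +4 (running 4)
row 2: [64, 4, 16, 2] -> [64, 4, 16, 2]  score +0 (running 4)
row 3: [0, 64, 4, 8] -> [64, 4, 8, 0]  score +0 (running 4)
Board after move:
64  8  0  0
 4  2  0  0
64  4 16  2
64  4  8  0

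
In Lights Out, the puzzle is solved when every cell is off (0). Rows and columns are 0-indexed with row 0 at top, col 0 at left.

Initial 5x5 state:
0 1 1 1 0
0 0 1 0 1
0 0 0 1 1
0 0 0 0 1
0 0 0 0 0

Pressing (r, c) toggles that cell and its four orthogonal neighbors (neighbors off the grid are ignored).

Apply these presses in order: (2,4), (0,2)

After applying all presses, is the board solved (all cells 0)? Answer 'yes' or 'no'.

After press 1 at (2,4):
0 1 1 1 0
0 0 1 0 0
0 0 0 0 0
0 0 0 0 0
0 0 0 0 0

After press 2 at (0,2):
0 0 0 0 0
0 0 0 0 0
0 0 0 0 0
0 0 0 0 0
0 0 0 0 0

Lights still on: 0

Answer: yes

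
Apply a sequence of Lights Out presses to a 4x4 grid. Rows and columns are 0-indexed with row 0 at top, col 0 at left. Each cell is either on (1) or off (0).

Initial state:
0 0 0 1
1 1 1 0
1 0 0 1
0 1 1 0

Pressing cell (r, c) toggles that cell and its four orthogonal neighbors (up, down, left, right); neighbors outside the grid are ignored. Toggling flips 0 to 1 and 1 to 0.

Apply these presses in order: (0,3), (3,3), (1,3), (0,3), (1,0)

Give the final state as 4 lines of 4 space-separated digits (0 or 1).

Answer: 1 0 0 0
0 0 0 1
0 0 0 1
0 1 0 1

Derivation:
After press 1 at (0,3):
0 0 1 0
1 1 1 1
1 0 0 1
0 1 1 0

After press 2 at (3,3):
0 0 1 0
1 1 1 1
1 0 0 0
0 1 0 1

After press 3 at (1,3):
0 0 1 1
1 1 0 0
1 0 0 1
0 1 0 1

After press 4 at (0,3):
0 0 0 0
1 1 0 1
1 0 0 1
0 1 0 1

After press 5 at (1,0):
1 0 0 0
0 0 0 1
0 0 0 1
0 1 0 1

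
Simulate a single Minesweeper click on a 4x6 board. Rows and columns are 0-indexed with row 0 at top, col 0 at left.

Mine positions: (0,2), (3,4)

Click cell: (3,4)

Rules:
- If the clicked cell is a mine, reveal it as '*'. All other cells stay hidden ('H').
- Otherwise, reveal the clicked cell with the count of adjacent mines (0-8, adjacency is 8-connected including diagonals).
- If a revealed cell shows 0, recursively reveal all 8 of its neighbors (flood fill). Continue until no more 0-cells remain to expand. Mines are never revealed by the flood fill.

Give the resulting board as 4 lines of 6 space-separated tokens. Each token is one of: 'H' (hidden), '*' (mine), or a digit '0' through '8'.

H H H H H H
H H H H H H
H H H H H H
H H H H * H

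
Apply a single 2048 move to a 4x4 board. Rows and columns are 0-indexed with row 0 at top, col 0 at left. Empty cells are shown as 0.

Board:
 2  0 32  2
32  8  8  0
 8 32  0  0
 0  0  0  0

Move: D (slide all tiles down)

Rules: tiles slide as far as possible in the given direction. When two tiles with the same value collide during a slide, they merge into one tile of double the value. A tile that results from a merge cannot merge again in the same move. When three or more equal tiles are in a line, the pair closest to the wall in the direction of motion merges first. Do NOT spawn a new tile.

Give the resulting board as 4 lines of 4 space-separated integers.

Answer:  0  0  0  0
 2  0  0  0
32  8 32  0
 8 32  8  2

Derivation:
Slide down:
col 0: [2, 32, 8, 0] -> [0, 2, 32, 8]
col 1: [0, 8, 32, 0] -> [0, 0, 8, 32]
col 2: [32, 8, 0, 0] -> [0, 0, 32, 8]
col 3: [2, 0, 0, 0] -> [0, 0, 0, 2]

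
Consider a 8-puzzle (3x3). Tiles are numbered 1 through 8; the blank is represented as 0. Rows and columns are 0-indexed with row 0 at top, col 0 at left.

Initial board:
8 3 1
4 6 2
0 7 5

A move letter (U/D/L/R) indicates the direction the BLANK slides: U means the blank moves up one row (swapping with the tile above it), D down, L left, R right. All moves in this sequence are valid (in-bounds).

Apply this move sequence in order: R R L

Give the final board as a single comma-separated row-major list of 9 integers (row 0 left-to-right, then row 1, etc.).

After move 1 (R):
8 3 1
4 6 2
7 0 5

After move 2 (R):
8 3 1
4 6 2
7 5 0

After move 3 (L):
8 3 1
4 6 2
7 0 5

Answer: 8, 3, 1, 4, 6, 2, 7, 0, 5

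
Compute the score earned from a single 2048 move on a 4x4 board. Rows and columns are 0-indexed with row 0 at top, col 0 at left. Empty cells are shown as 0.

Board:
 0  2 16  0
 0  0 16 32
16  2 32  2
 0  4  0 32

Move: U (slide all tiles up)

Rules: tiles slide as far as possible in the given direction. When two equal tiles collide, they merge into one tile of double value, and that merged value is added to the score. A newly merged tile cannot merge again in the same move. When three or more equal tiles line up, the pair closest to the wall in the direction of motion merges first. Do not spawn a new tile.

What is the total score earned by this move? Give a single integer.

Slide up:
col 0: [0, 0, 16, 0] -> [16, 0, 0, 0]  score +0 (running 0)
col 1: [2, 0, 2, 4] -> [4, 4, 0, 0]  score +4 (running 4)
col 2: [16, 16, 32, 0] -> [32, 32, 0, 0]  score +32 (running 36)
col 3: [0, 32, 2, 32] -> [32, 2, 32, 0]  score +0 (running 36)
Board after move:
16  4 32 32
 0  4 32  2
 0  0  0 32
 0  0  0  0

Answer: 36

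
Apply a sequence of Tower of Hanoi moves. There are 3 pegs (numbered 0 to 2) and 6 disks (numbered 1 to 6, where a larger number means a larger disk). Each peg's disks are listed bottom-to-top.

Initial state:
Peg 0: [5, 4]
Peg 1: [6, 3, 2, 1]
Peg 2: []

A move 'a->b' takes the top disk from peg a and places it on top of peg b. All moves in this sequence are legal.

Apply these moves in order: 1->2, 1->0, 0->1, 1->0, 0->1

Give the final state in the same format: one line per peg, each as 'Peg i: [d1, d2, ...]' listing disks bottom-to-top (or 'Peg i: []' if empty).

Answer: Peg 0: [5, 4]
Peg 1: [6, 3, 2]
Peg 2: [1]

Derivation:
After move 1 (1->2):
Peg 0: [5, 4]
Peg 1: [6, 3, 2]
Peg 2: [1]

After move 2 (1->0):
Peg 0: [5, 4, 2]
Peg 1: [6, 3]
Peg 2: [1]

After move 3 (0->1):
Peg 0: [5, 4]
Peg 1: [6, 3, 2]
Peg 2: [1]

After move 4 (1->0):
Peg 0: [5, 4, 2]
Peg 1: [6, 3]
Peg 2: [1]

After move 5 (0->1):
Peg 0: [5, 4]
Peg 1: [6, 3, 2]
Peg 2: [1]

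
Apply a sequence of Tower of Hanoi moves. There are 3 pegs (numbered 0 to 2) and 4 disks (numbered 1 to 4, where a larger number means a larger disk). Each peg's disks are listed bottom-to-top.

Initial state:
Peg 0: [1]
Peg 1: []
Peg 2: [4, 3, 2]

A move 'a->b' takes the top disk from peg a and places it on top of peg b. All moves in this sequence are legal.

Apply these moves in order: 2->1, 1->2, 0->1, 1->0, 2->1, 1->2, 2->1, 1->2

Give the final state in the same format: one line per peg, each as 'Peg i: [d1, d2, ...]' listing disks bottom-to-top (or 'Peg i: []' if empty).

After move 1 (2->1):
Peg 0: [1]
Peg 1: [2]
Peg 2: [4, 3]

After move 2 (1->2):
Peg 0: [1]
Peg 1: []
Peg 2: [4, 3, 2]

After move 3 (0->1):
Peg 0: []
Peg 1: [1]
Peg 2: [4, 3, 2]

After move 4 (1->0):
Peg 0: [1]
Peg 1: []
Peg 2: [4, 3, 2]

After move 5 (2->1):
Peg 0: [1]
Peg 1: [2]
Peg 2: [4, 3]

After move 6 (1->2):
Peg 0: [1]
Peg 1: []
Peg 2: [4, 3, 2]

After move 7 (2->1):
Peg 0: [1]
Peg 1: [2]
Peg 2: [4, 3]

After move 8 (1->2):
Peg 0: [1]
Peg 1: []
Peg 2: [4, 3, 2]

Answer: Peg 0: [1]
Peg 1: []
Peg 2: [4, 3, 2]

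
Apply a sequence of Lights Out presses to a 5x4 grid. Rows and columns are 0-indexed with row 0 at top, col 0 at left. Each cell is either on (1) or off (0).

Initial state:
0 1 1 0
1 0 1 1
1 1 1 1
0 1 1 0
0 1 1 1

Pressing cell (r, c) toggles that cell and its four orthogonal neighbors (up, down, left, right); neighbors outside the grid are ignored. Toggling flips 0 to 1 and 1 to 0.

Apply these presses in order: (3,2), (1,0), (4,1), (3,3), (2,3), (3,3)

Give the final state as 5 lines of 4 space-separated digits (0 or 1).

Answer: 1 1 1 0
0 1 1 0
0 1 1 0
0 1 0 0
1 0 1 1

Derivation:
After press 1 at (3,2):
0 1 1 0
1 0 1 1
1 1 0 1
0 0 0 1
0 1 0 1

After press 2 at (1,0):
1 1 1 0
0 1 1 1
0 1 0 1
0 0 0 1
0 1 0 1

After press 3 at (4,1):
1 1 1 0
0 1 1 1
0 1 0 1
0 1 0 1
1 0 1 1

After press 4 at (3,3):
1 1 1 0
0 1 1 1
0 1 0 0
0 1 1 0
1 0 1 0

After press 5 at (2,3):
1 1 1 0
0 1 1 0
0 1 1 1
0 1 1 1
1 0 1 0

After press 6 at (3,3):
1 1 1 0
0 1 1 0
0 1 1 0
0 1 0 0
1 0 1 1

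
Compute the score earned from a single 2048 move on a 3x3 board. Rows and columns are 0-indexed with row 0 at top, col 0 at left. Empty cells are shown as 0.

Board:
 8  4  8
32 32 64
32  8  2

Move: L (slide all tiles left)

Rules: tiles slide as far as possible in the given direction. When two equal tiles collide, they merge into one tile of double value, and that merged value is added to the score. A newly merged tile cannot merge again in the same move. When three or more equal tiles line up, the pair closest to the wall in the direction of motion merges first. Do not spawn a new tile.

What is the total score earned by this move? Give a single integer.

Answer: 64

Derivation:
Slide left:
row 0: [8, 4, 8] -> [8, 4, 8]  score +0 (running 0)
row 1: [32, 32, 64] -> [64, 64, 0]  score +64 (running 64)
row 2: [32, 8, 2] -> [32, 8, 2]  score +0 (running 64)
Board after move:
 8  4  8
64 64  0
32  8  2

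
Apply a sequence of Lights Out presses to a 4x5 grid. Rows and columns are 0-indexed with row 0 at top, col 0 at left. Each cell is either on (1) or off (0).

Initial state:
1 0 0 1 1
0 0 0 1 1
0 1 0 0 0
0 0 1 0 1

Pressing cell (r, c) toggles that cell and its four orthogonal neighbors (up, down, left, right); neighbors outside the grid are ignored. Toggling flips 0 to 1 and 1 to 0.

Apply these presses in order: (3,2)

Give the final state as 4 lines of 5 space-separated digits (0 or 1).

Answer: 1 0 0 1 1
0 0 0 1 1
0 1 1 0 0
0 1 0 1 1

Derivation:
After press 1 at (3,2):
1 0 0 1 1
0 0 0 1 1
0 1 1 0 0
0 1 0 1 1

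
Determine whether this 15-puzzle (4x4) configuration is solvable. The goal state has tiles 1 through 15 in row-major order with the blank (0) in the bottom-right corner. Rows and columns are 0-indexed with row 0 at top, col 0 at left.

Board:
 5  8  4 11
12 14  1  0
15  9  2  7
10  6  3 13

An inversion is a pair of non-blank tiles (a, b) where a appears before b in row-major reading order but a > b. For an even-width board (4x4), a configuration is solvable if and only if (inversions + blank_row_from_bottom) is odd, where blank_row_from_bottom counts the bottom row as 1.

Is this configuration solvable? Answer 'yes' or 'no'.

Answer: no

Derivation:
Inversions: 51
Blank is in row 1 (0-indexed from top), which is row 3 counting from the bottom (bottom = 1).
51 + 3 = 54, which is even, so the puzzle is not solvable.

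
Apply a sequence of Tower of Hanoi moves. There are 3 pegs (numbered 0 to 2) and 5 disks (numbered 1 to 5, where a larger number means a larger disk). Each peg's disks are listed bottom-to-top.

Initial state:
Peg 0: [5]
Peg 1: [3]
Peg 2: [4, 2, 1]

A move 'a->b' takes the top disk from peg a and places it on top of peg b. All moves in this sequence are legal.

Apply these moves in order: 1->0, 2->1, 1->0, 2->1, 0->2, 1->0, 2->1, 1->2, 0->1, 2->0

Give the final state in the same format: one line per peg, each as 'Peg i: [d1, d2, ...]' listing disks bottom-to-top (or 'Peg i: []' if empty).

Answer: Peg 0: [5, 3, 1]
Peg 1: [2]
Peg 2: [4]

Derivation:
After move 1 (1->0):
Peg 0: [5, 3]
Peg 1: []
Peg 2: [4, 2, 1]

After move 2 (2->1):
Peg 0: [5, 3]
Peg 1: [1]
Peg 2: [4, 2]

After move 3 (1->0):
Peg 0: [5, 3, 1]
Peg 1: []
Peg 2: [4, 2]

After move 4 (2->1):
Peg 0: [5, 3, 1]
Peg 1: [2]
Peg 2: [4]

After move 5 (0->2):
Peg 0: [5, 3]
Peg 1: [2]
Peg 2: [4, 1]

After move 6 (1->0):
Peg 0: [5, 3, 2]
Peg 1: []
Peg 2: [4, 1]

After move 7 (2->1):
Peg 0: [5, 3, 2]
Peg 1: [1]
Peg 2: [4]

After move 8 (1->2):
Peg 0: [5, 3, 2]
Peg 1: []
Peg 2: [4, 1]

After move 9 (0->1):
Peg 0: [5, 3]
Peg 1: [2]
Peg 2: [4, 1]

After move 10 (2->0):
Peg 0: [5, 3, 1]
Peg 1: [2]
Peg 2: [4]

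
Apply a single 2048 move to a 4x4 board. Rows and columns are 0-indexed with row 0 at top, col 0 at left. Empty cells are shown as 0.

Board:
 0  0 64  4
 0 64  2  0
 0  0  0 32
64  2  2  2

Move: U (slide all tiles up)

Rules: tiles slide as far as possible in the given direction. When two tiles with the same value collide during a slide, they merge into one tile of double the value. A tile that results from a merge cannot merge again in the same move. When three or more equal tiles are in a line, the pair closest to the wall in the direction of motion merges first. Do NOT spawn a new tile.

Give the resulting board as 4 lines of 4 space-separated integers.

Slide up:
col 0: [0, 0, 0, 64] -> [64, 0, 0, 0]
col 1: [0, 64, 0, 2] -> [64, 2, 0, 0]
col 2: [64, 2, 0, 2] -> [64, 4, 0, 0]
col 3: [4, 0, 32, 2] -> [4, 32, 2, 0]

Answer: 64 64 64  4
 0  2  4 32
 0  0  0  2
 0  0  0  0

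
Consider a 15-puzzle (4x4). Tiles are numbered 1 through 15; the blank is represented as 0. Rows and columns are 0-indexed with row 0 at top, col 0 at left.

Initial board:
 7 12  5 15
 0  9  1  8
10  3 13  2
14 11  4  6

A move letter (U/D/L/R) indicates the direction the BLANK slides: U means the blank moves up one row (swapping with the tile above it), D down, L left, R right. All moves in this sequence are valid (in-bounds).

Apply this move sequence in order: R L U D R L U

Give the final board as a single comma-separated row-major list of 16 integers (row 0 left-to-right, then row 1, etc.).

After move 1 (R):
 7 12  5 15
 9  0  1  8
10  3 13  2
14 11  4  6

After move 2 (L):
 7 12  5 15
 0  9  1  8
10  3 13  2
14 11  4  6

After move 3 (U):
 0 12  5 15
 7  9  1  8
10  3 13  2
14 11  4  6

After move 4 (D):
 7 12  5 15
 0  9  1  8
10  3 13  2
14 11  4  6

After move 5 (R):
 7 12  5 15
 9  0  1  8
10  3 13  2
14 11  4  6

After move 6 (L):
 7 12  5 15
 0  9  1  8
10  3 13  2
14 11  4  6

After move 7 (U):
 0 12  5 15
 7  9  1  8
10  3 13  2
14 11  4  6

Answer: 0, 12, 5, 15, 7, 9, 1, 8, 10, 3, 13, 2, 14, 11, 4, 6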